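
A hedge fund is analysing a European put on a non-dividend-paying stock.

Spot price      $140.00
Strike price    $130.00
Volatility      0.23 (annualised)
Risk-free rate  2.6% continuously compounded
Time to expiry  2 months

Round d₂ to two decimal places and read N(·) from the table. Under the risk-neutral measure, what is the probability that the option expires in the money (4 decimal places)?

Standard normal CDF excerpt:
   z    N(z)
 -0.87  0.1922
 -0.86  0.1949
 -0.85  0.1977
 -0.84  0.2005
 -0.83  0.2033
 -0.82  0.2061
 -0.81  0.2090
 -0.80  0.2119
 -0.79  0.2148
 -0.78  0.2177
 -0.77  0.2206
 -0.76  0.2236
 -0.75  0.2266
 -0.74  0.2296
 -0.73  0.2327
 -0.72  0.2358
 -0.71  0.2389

0.2148

T = 0.1667;  σ√T = 0.0939
d₁ = [ln(140/130) + (0.026 + 0.23²/2)·0.1667] / 0.0939 = [0.0741 + 0.0087] / 0.0939 = 0.8823 ≈ 0.88
d₂ = d₁ − σ√T = 0.8823 − 0.0939 = 0.7884 ≈ 0.79
Pr(exercise) under Q = N(−d₂) = N(-0.79) = 0.2148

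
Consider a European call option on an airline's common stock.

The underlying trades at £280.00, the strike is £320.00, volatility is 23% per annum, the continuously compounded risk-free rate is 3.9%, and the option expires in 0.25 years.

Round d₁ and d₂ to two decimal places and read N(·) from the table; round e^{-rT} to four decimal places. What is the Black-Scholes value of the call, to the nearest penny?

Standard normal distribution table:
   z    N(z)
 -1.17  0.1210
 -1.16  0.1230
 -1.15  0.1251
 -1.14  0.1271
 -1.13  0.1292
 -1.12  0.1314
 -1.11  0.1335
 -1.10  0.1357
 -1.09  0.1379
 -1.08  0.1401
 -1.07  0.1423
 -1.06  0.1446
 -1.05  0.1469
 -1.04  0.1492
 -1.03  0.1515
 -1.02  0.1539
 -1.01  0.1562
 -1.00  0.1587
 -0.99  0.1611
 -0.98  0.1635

σ√T = 0.23·√0.25 = 0.1150
d₁ = [ln(280/320) + (0.039 + 0.23²/2)·0.25] / 0.1150 = [-0.1335 + 0.0164] / 0.1150 = -1.0189 which rounds to -1.02
d₂ = d₁ − σ√T = -1.0189 − 0.1150 = -1.1339 which rounds to -1.13
e^(−rT) = e^(−0.039·0.25) = 0.9903
C = 280·N(-1.02) − 320·0.9903·N(-1.13) = 280·0.1539 − 320·0.9903·0.1292 = 43.0920 − 40.9430 = 2.1490

£2.15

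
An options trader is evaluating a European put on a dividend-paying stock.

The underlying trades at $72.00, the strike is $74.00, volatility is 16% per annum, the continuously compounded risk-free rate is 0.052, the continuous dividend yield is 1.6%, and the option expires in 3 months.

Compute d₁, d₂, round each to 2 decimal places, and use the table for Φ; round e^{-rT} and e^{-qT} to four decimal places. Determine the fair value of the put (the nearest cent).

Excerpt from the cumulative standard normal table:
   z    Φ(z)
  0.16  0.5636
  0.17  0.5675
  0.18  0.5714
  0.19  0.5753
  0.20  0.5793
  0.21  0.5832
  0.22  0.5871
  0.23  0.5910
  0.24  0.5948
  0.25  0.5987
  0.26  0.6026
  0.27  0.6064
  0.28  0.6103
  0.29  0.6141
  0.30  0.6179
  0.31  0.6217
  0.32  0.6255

T = 0.25;  σ√T = 0.0800
d₁ = [ln(72/74) + (0.052 − 0.016 + ½·0.16²)·0.25] / (σ√T) = (-0.0274 + 0.0122) / 0.0800 = -0.1900 ⇒ -0.19
d₂ = -0.1900 − 0.0800 = -0.2700 ⇒ -0.27
exp(−qT) = exp(−0.016·0.25) = 0.9960;  exp(−rT) = exp(−0.052·0.25) = 0.9871
N(−d₂) = N(0.27) = 0.6064;  N(−d₁) = N(0.19) = 0.5753
P = 74·0.9871·0.6064 − 72·0.9960·0.5753 = 44.2947 − 41.2559 = 3.0388

$3.04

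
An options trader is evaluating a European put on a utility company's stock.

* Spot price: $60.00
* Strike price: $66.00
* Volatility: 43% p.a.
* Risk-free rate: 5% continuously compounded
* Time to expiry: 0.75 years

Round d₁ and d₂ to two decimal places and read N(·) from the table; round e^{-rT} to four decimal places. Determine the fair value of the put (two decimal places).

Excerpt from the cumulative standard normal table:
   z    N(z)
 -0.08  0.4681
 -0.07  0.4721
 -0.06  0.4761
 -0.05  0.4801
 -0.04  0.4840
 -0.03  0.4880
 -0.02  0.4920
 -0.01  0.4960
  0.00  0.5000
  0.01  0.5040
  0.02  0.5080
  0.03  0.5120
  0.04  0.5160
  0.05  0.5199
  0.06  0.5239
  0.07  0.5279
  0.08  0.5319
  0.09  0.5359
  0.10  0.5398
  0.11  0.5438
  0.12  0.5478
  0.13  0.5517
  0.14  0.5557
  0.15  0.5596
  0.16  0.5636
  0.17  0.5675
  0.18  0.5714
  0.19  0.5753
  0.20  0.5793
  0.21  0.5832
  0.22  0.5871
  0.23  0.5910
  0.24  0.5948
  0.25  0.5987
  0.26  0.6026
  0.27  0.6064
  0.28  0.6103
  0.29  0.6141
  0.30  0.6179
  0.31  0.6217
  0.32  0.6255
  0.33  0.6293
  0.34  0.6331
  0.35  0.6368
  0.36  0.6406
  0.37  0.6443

T = 0.75;  σ√T = 0.3724
d₁ = [ln(60/66) + (0.05 + ½·0.43²)·0.75] / (σ√T) = (-0.0953 + 0.1068) / 0.3724 = 0.0310 → 0.03
d₂ = 0.0310 − 0.3724 = -0.3414 → -0.34
e^(−rT) = e^(−0.05·0.75) = 0.9632
N(−d₂) = N(0.34) = 0.6331;  N(−d₁) = N(-0.03) = 0.4880
P = 66·0.9632·0.6331 − 60·0.4880 = 40.2469 − 29.2800 = 10.9669

$10.97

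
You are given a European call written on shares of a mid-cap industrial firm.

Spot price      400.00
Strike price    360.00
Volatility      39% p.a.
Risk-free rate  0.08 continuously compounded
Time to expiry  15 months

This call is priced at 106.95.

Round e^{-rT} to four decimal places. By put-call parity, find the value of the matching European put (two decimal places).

32.68

e^(−rT) = e^(−0.08·1.25) = 0.9048
Put-call parity: C − P = S − K·e^(−rT) = 400 − 360·0.9048 = 400 − 325.7280 = 74.2720
P = C − (C − P) = 106.95 − (74.2720) = 32.6780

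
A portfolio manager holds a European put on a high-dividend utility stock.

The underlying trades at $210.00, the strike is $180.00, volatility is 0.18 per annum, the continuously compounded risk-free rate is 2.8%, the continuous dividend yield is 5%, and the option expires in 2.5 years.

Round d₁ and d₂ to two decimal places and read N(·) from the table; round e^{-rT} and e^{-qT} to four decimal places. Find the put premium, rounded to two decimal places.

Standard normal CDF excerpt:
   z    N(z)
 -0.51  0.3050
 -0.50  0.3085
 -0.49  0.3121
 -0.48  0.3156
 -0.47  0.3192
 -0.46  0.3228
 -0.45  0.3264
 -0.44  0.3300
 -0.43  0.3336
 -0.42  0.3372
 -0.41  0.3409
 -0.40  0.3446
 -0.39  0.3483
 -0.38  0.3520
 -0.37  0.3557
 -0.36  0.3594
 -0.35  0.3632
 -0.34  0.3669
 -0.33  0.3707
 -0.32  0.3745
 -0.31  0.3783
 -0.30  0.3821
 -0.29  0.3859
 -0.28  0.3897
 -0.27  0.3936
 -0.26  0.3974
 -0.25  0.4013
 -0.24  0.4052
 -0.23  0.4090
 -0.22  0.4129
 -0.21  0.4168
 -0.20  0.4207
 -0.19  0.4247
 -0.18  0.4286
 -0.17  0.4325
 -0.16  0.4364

T = 2.5;  σ√T = 0.2846
d₁ = [ln(210/180) + (0.028 − 0.05 + ½·0.18²)·2.5] / (σ√T) = (0.1542 − 0.0145) / 0.2846 = 0.4907 → 0.49
d₂ = 0.4907 − 0.2846 = 0.2061 → 0.21
e^(−qT) = e^(−0.05·2.5) = 0.8825;  e^(−rT) = e^(−0.028·2.5) = 0.9324
N(−d₂) = N(-0.21) = 0.4168;  N(−d₁) = N(-0.49) = 0.3121
P = 180·0.9324·0.4168 − 210·0.8825·0.3121 = 69.9524 − 57.8399 = 12.1124

$12.11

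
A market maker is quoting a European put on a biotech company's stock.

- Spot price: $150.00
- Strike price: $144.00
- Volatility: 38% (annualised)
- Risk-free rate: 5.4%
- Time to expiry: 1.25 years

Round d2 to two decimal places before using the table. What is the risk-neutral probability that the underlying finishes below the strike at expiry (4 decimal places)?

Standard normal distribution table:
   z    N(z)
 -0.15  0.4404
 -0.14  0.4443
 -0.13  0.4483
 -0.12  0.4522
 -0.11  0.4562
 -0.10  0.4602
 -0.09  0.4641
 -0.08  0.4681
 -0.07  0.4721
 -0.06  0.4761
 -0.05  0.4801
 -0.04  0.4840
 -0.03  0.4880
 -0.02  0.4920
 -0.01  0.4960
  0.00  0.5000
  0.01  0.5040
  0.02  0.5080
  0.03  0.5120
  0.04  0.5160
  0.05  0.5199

σ√T = 0.38·√1.25 = 0.4249
d₁ = [ln(150/144) + (0.054 + 0.38²/2)·1.25] / 0.4249 = [0.0408 + 0.1578] / 0.4249 = 0.4674 → 0.47
d₂ = d₁ − σ√T = 0.4674 − 0.4249 = 0.0425 → 0.04
Pr(exercise) under Q = N(−d₂) = N(-0.04) = 0.4840

0.4840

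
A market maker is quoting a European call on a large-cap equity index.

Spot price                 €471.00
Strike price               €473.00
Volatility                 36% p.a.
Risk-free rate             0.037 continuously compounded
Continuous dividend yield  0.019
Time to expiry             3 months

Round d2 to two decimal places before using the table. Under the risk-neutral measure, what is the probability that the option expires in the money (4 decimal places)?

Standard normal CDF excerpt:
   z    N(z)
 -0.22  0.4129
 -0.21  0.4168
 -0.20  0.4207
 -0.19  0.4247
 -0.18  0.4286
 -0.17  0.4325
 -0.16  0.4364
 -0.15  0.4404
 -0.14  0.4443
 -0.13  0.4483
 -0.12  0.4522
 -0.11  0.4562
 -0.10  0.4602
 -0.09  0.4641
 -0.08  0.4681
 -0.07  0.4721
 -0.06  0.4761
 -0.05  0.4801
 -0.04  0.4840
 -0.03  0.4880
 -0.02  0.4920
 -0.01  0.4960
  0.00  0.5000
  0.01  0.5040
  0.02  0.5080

T = 0.25;  σ√T = 0.1800
d₁ = [ln(471/473) + (0.037 − 0.019 + 0.36²/2)·0.25] / 0.1800 = [-0.0042 + 0.0207] / 0.1800 = 0.0915 which rounds to 0.09
d₂ = d₁ − σ√T = 0.0915 − 0.1800 = -0.0885 which rounds to -0.09
Pr(exercise) under Q = N(d₂) = 0.4641

0.4641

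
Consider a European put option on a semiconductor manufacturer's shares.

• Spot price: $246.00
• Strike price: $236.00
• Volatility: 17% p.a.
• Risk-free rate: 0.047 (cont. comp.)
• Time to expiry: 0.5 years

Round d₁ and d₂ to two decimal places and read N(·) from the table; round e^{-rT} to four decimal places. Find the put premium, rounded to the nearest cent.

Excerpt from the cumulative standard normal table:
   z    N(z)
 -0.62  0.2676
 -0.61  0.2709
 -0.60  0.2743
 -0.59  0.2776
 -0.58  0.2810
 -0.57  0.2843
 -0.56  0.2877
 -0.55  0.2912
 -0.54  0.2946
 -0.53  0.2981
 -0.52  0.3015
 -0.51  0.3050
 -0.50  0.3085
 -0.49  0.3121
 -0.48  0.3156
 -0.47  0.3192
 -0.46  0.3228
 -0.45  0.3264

σ√T = 0.17 × 0.7071 = 0.1202
d₁ = [ln(246/236) + (0.047 + ½·0.17²)·0.5] / (σ√T) = (0.0415 + 0.0307) / 0.1202 = 0.6008 ≈ 0.60
d₂ = 0.6008 − 0.1202 = 0.4806 ≈ 0.48
exp(−rT) = exp(−0.047·0.5) = 0.9768
N(−d₂) = N(-0.48) = 0.3156;  N(−d₁) = N(-0.60) = 0.2743
P = 236·0.9768·0.3156 − 246·0.2743 = 72.7536 − 67.4778 = 5.2758

$5.28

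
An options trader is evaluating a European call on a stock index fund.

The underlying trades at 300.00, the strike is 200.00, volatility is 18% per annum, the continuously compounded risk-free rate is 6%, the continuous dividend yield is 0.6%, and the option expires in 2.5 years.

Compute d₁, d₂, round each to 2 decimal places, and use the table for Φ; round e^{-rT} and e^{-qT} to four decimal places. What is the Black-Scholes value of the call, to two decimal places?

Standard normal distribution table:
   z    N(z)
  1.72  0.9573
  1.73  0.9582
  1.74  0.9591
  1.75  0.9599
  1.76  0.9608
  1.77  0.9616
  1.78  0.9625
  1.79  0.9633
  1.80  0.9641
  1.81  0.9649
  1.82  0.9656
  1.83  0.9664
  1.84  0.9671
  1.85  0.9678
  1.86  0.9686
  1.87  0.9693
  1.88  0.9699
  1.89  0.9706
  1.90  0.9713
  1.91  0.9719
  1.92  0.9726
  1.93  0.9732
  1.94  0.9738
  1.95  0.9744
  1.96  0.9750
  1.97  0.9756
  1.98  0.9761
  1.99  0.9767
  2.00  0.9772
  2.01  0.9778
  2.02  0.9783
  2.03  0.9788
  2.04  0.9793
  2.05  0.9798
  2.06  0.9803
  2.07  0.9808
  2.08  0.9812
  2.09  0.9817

T = 2.5;  σ√T = 0.2846
d₁ = [ln(300/200) + (0.06 − 0.006 + 0.18²/2)·2.5] / 0.2846 = [0.4055 + 0.1755] / 0.2846 = 2.0413 ≈ 2.04
d₂ = d₁ − σ√T = 2.0413 − 0.2846 = 1.7567 ≈ 1.76
exp(−qT) = exp(−0.006·2.5) = 0.9851;  exp(−rT) = exp(−0.06·2.5) = 0.8607
N(d₁) = N(2.04) = 0.9793;  N(d₂) = N(1.76) = 0.9608
C = 300·0.9851·0.9793 − 200·0.8607·0.9608 = 289.4125 − 165.3921 = 124.0204

124.02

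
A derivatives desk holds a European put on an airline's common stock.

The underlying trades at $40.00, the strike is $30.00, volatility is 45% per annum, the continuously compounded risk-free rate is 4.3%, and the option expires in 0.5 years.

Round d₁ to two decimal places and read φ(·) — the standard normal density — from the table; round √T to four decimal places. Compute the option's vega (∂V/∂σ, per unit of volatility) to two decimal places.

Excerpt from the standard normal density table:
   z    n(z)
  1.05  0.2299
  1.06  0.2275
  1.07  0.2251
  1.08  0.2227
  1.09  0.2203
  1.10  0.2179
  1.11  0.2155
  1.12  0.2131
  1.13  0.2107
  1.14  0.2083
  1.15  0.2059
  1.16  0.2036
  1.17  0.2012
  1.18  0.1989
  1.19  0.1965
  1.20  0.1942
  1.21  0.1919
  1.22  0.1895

σ√T = 0.45·√0.5 = 0.3182
d₁ = [ln(40/30) + (0.043 + 0.45²/2)·0.5] / 0.3182 = [0.2877 + 0.0721] / 0.3182 = 1.1308 → 1.13
√T = √0.5 = 0.7071
φ(d₁) = φ(1.13) = 0.2107
vega = S·φ(d₁)·√T = 40·0.2107·0.7071 = 5.9594
(Call and put vega coincide under Black-Scholes.)

5.96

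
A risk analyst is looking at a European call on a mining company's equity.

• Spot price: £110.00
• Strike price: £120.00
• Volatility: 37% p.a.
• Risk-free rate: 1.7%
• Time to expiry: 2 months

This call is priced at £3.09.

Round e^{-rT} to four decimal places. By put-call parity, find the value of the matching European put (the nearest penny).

e^(−rT) = e^(−0.017·0.1667) = 0.9972
Put-call parity: C − P = S − K·e^(−rT) = 110 − 120·0.9972 = 110 − 119.6640 = -9.6640
P = C − (C − P) = 3.09 − (-9.6640) = 12.7540

£12.75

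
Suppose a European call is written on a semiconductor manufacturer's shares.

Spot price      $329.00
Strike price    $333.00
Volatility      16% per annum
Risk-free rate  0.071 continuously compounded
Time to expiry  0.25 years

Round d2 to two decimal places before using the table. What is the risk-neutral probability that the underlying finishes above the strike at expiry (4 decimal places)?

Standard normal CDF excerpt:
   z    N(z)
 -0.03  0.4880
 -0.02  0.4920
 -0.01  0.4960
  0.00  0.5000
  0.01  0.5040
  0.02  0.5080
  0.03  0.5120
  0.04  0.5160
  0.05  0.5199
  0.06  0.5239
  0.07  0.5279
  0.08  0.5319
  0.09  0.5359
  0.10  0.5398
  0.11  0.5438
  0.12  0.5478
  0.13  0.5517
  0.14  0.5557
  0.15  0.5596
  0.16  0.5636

0.5120

σ√T = 0.16·√0.25 = 0.0800
d₁ = [ln(329/333) + (0.071 + ½·0.16²)·0.25] / (σ√T) = (-0.0121 + 0.0209) / 0.0800 = 0.1108 ≈ 0.11
d₂ = 0.1108 − 0.0800 = 0.0308 ≈ 0.03
Pr(exercise) under Q = N(d₂) = 0.5120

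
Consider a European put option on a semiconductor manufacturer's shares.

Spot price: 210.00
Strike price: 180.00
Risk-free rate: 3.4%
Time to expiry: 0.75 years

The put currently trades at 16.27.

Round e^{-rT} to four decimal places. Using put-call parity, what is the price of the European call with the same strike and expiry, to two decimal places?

50.81

e^(−rT) = e^(−0.034·0.75) = 0.9748
Put-call parity: C − P = S − K·e^(−rT) = 210 − 180·0.9748 = 210 − 175.4640 = 34.5360
C = P + (C − P) = 16.27 + (34.5360) = 50.8060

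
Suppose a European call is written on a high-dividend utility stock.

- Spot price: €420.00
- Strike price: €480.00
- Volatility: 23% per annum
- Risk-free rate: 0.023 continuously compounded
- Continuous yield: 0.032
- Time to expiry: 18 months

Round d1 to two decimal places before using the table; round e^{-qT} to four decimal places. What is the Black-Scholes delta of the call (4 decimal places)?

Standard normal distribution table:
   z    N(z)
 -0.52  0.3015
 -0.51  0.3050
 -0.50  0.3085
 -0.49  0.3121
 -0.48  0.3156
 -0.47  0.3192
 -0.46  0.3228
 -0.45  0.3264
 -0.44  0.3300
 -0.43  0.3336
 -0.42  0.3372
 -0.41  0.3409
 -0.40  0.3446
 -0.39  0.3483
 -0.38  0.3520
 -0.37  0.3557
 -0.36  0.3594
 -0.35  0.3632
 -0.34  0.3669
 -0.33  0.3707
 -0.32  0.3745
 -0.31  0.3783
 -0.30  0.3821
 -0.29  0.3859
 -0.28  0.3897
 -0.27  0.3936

0.3355

σ√T = 0.23·√1.5 = 0.2817
ln(S/K) + (r − q + σ²/2)T = ln(420/480) + (0.023 − 0.032 + 0.23²/2)·1.5 = -0.1335 + 0.0262 = -0.1074
d₁ = -0.1074 / 0.2817 = -0.3811 ⇒ -0.38
N(d₁) = N(-0.38) = 0.3520
Δ_call = e^(−qT)·N(d₁) = 0.9531·0.3520 = 0.3355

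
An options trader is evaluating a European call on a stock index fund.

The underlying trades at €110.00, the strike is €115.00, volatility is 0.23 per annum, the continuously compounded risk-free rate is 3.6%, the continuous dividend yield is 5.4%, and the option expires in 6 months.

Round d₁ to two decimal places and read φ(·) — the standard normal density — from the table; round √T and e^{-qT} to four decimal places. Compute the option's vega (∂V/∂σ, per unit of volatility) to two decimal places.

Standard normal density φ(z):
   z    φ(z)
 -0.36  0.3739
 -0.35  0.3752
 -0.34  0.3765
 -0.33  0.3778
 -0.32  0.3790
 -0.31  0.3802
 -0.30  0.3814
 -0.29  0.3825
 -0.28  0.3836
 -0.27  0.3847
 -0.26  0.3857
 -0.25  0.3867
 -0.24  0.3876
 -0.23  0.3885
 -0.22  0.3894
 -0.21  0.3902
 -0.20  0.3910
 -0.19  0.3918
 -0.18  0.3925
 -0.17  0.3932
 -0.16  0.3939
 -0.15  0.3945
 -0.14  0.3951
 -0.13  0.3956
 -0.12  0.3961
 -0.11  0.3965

29.28

T = 0.5;  σ√T = 0.1626
ln(S/K) + (r − q + σ²/2)T = ln(110/115) + (0.036 − 0.054 + 0.23²/2)·0.5 = -0.0445 + 0.0042 = -0.0402
d₁ = -0.0402 / 0.1626 = -0.2473 → -0.25
√T = √0.5 = 0.7071
φ(d₁) = φ(-0.25) = 0.3867
exp(−qT) = exp(−0.054·0.5) = 0.9734
vega = S·exp(−qT)·φ(d₁)·√T = 110·0.9734·0.3867·0.7071 = 29.2778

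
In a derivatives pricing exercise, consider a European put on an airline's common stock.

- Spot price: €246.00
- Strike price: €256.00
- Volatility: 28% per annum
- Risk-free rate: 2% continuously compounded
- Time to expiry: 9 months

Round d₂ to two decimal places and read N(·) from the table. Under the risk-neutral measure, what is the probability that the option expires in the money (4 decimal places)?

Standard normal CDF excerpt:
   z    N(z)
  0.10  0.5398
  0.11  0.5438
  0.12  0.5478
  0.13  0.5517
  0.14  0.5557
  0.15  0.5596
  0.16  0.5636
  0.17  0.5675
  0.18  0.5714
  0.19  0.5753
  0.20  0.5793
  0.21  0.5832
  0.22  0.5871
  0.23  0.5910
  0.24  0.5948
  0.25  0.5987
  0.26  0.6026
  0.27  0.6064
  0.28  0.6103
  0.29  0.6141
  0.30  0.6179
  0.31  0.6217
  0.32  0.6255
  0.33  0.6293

0.5871

T = 0.75;  σ√T = 0.2425
d₁ = [ln(246/256) + (0.02 + 0.28²/2)·0.75] / 0.2425 = [-0.0398 + 0.0444] / 0.2425 = 0.0188 which rounds to 0.02
d₂ = d₁ − σ√T = 0.0188 − 0.2425 = -0.2237 which rounds to -0.22
Risk-neutral Pr[S_T < K] = N(−d₂) = N(0.22) = 0.5871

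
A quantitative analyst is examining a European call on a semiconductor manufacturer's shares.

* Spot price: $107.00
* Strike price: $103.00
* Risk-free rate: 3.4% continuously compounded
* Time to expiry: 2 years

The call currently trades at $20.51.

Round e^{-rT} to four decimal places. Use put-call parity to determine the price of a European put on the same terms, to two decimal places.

exp(−rT) = exp(−0.034·2) = 0.9343
Put-call parity: C − P = S − K·e^(−rT) = 107 − 103·0.9343 = 107 − 96.2329 = 10.7671
P = C − (C − P) = 20.51 − (10.7671) = 9.7429

$9.74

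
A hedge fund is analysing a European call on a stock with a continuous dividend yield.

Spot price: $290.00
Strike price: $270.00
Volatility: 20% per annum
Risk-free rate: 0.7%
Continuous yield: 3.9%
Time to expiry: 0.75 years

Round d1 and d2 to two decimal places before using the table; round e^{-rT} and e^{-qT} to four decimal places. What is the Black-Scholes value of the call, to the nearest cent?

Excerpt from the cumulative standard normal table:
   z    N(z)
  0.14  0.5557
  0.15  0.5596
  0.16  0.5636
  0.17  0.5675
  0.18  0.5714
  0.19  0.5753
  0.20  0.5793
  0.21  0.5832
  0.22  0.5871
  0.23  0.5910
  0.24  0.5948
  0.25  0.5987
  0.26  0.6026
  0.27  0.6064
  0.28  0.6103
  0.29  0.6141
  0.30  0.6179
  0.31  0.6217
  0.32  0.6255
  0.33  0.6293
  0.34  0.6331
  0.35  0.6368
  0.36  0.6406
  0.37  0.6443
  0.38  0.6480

T = 0.75;  σ√T = 0.1732
d₁ = [ln(290/270) + (0.007 − 0.039 + 0.2²/2)·0.75] / 0.1732 = [0.0715 − 0.0090] / 0.1732 = 0.3606 ⇒ 0.36
d₂ = d₁ − σ√T = 0.3606 − 0.1732 = 0.1874 ⇒ 0.19
exp(−qT) = exp(−0.039·0.75) = 0.9712;  exp(−rT) = exp(−0.007·0.75) = 0.9948
N(d₁) = N(0.36) = 0.6406;  N(d₂) = N(0.19) = 0.5753
C = 290·0.9712·0.6406 − 270·0.9948·0.5753 = 180.4237 − 154.5233 = 25.9004

$25.90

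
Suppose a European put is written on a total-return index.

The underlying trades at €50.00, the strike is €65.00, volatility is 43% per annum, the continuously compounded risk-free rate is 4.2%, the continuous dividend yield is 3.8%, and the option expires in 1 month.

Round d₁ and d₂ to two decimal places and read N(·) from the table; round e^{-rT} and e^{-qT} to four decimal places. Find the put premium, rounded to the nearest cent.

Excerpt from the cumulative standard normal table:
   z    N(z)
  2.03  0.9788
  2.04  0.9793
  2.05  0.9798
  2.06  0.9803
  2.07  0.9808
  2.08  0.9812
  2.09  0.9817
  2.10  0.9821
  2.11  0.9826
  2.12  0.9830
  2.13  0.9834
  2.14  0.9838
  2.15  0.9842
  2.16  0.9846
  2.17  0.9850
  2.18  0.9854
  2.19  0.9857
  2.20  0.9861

€14.97

T = 0.08333;  σ√T = 0.1241
d₁ = [ln(50/65) + (0.042 − 0.038 + 0.43²/2)·0.08333] / 0.1241 = [-0.2624 + 0.0080] / 0.1241 = -2.0489 ≈ -2.05
d₂ = d₁ − σ√T = -2.0489 − 0.1241 = -2.1730 ≈ -2.17
e^(−qT) = e^(−0.038·0.08333) = 0.9968;  e^(−rT) = e^(−0.042·0.08333) = 0.9965
N(−d₂) = N(2.17) = 0.9850;  N(−d₁) = N(2.05) = 0.9798
P = 65·0.9965·0.9850 − 50·0.9968·0.9798 = 63.8009 − 48.8332 = 14.9677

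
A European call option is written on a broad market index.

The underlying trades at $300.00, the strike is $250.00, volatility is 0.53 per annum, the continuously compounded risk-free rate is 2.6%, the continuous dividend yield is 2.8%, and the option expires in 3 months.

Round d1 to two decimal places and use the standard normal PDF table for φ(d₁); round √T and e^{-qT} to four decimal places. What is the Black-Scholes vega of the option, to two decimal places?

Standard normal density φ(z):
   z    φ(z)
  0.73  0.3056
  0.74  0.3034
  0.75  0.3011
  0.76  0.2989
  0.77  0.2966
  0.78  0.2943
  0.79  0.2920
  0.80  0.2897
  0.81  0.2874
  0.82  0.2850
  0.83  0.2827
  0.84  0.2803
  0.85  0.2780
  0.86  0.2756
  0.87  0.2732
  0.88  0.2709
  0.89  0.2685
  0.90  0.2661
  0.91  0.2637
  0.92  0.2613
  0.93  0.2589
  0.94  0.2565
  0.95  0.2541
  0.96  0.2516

42.45

σ√T = 0.53·√0.25 = 0.2650
d₁ = [ln(300/250) + (0.026 − 0.028 + ½·0.53²)·0.25] / (σ√T) = (0.1823 + 0.0346) / 0.2650 = 0.8186 ≈ 0.82
√T = √0.25 = 0.5000
φ(d₁) = φ(0.82) = 0.2850
exp(−qT) = exp(−0.028·0.25) = 0.9930
vega = S·exp(−qT)·φ(d₁)·√T = 300·0.9930·0.2850·0.5000 = 42.4507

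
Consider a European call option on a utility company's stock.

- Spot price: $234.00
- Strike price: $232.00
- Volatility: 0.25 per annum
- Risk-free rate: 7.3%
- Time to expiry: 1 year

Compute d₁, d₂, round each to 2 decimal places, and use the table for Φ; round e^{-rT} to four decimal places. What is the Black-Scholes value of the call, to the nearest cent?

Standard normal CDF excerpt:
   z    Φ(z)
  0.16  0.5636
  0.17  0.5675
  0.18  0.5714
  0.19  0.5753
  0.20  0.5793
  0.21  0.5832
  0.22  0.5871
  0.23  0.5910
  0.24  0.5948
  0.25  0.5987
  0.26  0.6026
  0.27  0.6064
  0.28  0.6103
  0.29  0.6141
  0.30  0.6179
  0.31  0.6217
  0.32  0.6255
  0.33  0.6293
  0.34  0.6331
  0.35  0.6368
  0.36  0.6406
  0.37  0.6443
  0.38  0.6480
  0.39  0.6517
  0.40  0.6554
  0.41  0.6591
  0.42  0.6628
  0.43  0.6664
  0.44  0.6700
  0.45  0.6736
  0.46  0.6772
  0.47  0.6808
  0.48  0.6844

T = 1;  σ√T = 0.2500
d₁ = [ln(234/232) + (0.073 + 0.25²/2)·1] / 0.2500 = [0.0086 + 0.1042] / 0.2500 = 0.4513 which rounds to 0.45
d₂ = d₁ − σ√T = 0.4513 − 0.2500 = 0.2013 which rounds to 0.20
exp(−rT) = exp(−0.073·1) = 0.9296
N(d₁) = N(0.45) = 0.6736;  N(d₂) = N(0.20) = 0.5793
C = 234·0.6736 − 232·0.9296·0.5793 = 157.6224 − 124.9360 = 32.6864

$32.69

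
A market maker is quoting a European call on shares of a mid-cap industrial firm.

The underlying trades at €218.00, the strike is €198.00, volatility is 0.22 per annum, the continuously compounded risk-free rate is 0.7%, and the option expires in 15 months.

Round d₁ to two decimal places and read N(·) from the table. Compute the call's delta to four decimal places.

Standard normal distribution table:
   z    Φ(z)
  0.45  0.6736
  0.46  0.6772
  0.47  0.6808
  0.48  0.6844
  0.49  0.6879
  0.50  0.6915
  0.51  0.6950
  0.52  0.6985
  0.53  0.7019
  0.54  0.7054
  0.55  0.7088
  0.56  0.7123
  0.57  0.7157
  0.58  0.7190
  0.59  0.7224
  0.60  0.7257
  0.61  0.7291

0.7088

σ√T = 0.22·√1.25 = 0.2460
d₁ = [ln(218/198) + (0.007 + 0.22²/2)·1.25] / 0.2460 = [0.0962 + 0.0390] / 0.2460 = 0.5498 ⇒ 0.55
N(d₁) = N(0.55) = 0.7088
Δ_call = N(d₁) = 0.7088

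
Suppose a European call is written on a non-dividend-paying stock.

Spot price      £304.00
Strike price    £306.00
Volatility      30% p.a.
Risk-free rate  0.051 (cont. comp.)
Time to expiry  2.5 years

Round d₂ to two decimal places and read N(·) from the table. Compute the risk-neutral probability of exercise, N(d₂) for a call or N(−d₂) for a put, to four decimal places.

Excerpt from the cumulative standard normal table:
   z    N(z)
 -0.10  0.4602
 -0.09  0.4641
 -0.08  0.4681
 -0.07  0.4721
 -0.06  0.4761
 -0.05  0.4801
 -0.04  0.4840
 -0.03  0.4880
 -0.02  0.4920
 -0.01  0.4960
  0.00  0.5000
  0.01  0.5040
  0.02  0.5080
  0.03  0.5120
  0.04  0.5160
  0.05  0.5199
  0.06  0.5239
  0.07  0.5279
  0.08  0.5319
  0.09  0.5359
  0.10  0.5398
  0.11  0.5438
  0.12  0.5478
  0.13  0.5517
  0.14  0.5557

σ√T = 0.3 × 1.5811 = 0.4743
d₁ = [ln(304/306) + (0.051 + ½·0.3²)·2.5] / (σ√T) = (-0.0066 + 0.2400) / 0.4743 = 0.4921 → 0.49
d₂ = 0.4921 − 0.4743 = 0.0178 → 0.02
Risk-neutral Pr[S_T > K] = N(d₂) = N(0.02) = 0.5080

0.5080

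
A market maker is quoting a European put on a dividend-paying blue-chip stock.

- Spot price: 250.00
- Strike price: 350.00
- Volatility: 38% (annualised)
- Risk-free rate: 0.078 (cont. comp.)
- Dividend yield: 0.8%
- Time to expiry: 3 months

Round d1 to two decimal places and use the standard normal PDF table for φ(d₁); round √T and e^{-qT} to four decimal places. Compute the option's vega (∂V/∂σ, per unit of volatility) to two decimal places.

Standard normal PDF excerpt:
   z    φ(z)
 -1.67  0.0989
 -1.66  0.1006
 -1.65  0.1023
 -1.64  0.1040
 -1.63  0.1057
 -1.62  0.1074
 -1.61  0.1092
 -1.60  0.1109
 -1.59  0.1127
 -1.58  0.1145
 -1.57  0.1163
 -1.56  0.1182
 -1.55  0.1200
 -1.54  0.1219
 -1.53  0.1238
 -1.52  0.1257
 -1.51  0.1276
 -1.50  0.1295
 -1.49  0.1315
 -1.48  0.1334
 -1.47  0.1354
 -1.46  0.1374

T = 0.25;  σ√T = 0.1900
d₁ = [ln(250/350) + (0.078 − 0.008 + 0.38²/2)·0.25] / 0.1900 = [-0.3365 + 0.0355] / 0.1900 = -1.5838 → -1.58
√T = √0.25 = 0.5000
φ(d₁) = φ(-1.58) = 0.1145
exp(−qT) = exp(−0.008·0.25) = 0.9980
vega = S·exp(−qT)·φ(d₁)·√T = 250·0.9980·0.1145·0.5000 = 14.2839
(The call has the same vega.)

14.28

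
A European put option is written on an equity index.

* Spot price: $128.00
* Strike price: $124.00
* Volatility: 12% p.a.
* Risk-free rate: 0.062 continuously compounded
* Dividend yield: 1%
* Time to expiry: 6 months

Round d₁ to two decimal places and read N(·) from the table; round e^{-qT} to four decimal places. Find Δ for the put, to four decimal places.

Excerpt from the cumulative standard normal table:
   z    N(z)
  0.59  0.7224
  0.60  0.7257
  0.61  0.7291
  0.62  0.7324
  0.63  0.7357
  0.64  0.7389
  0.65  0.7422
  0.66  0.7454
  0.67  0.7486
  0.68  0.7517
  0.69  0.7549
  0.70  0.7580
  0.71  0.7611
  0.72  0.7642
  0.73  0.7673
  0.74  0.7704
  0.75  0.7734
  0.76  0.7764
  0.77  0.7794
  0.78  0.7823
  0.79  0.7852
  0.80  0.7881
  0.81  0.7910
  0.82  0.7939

-0.2346

T = 0.5;  σ√T = 0.0849
d₁ = [ln(128/124) + (0.062 − 0.01 + 0.12²/2)·0.5] / 0.0849 = [0.0317 + 0.0296] / 0.0849 = 0.7230 which rounds to 0.72
N(d₁) = N(0.72) = 0.7642
Δ_put = e^(−qT)·(N(d₁) − 1) = 0.9950·(0.7642 − 1) = -0.2346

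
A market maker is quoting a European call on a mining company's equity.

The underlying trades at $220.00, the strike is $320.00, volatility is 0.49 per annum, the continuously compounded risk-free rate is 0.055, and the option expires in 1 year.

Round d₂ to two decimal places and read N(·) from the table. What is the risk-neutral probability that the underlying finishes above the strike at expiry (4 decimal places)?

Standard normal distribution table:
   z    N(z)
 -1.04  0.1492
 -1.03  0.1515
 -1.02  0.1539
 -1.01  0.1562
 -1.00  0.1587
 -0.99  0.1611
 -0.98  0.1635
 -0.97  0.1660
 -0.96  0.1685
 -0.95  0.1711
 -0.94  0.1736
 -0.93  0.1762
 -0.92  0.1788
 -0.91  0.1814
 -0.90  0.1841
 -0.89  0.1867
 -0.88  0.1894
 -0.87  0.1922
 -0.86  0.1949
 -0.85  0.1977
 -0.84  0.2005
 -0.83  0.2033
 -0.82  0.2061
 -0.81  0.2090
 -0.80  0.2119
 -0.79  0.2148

σ√T = 0.49·√1 = 0.4900
d₁ = [ln(220/320) + (0.055 + 0.49²/2)·1] / 0.4900 = [-0.3747 + 0.1750] / 0.4900 = -0.4074 ⇒ -0.41
d₂ = d₁ − σ√T = -0.4074 − 0.4900 = -0.8974 ⇒ -0.90
Risk-neutral Pr[S_T > K] = N(d₂) = N(-0.90) = 0.1841

0.1841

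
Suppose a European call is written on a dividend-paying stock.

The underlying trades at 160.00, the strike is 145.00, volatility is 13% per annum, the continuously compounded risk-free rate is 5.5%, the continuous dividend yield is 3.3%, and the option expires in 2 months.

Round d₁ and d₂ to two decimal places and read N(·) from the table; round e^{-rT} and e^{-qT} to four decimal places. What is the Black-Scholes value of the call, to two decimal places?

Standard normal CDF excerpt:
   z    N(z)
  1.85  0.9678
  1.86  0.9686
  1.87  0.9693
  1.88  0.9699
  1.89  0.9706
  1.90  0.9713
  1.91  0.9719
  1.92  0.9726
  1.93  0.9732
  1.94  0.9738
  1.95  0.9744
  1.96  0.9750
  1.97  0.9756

T = 0.1667;  σ√T = 0.0531
ln(S/K) + (r − q + σ²/2)T = ln(160/145) + (0.055 − 0.033 + 0.13²/2)·0.1667 = 0.0984 + 0.0051 = 0.1035
d₁ = 0.1035 / 0.0531 = 1.9505 ≈ 1.95
d₂ = d₁ − σ√T = 1.9505 − 0.0531 = 1.8974 ≈ 1.90
e^(−qT) = e^(−0.033·0.1667) = 0.9945;  e^(−rT) = e^(−0.055·0.1667) = 0.9909
N(d₁) = N(1.95) = 0.9744;  N(d₂) = N(1.90) = 0.9713
C = 160·0.9945·0.9744 − 145·0.9909·0.9713 = 155.0465 − 139.5569 = 15.4897

15.49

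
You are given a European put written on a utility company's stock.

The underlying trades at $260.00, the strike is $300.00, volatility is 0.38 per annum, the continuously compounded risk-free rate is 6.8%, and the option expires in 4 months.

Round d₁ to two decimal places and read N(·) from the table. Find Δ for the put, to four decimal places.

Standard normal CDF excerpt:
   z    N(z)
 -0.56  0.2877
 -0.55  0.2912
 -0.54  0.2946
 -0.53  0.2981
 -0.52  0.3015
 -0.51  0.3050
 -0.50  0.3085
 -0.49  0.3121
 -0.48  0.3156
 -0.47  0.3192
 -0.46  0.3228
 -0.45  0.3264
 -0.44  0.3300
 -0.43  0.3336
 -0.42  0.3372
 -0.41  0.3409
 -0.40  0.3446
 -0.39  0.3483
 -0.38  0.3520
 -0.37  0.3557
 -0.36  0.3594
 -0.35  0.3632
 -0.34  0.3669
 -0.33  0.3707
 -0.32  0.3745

-0.6700

T = 0.3333;  σ√T = 0.2194
ln(S/K) + (r + σ²/2)T = ln(260/300) + (0.068 + 0.38²/2)·0.3333 = -0.1431 + 0.0467 = -0.0964
d₁ = -0.0964 / 0.2194 = -0.4392 which rounds to -0.44
N(d₁) = N(-0.44) = 0.3300
Δ_put = N(d₁) − 1 = 0.3300 − 1 = -0.6700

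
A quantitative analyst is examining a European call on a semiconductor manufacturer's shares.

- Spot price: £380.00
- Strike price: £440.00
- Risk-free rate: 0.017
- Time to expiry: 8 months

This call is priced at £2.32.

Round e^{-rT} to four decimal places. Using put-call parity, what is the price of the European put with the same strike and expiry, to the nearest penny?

£57.35

exp(−rT) = exp(−0.017·0.6667) = 0.9887
Put-call parity: C − P = S − K·e^(−rT) = 380 − 440·0.9887 = 380 − 435.0280 = -55.0280
P = C − (C − P) = 2.32 − (-55.0280) = 57.3480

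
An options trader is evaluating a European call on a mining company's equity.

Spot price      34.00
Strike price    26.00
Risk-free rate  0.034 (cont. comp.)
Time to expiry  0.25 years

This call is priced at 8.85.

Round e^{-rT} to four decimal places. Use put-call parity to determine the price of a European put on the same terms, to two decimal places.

exp(−rT) = exp(−0.034·0.25) = 0.9915
Put-call parity: C − P = S − K·e^(−rT) = 34 − 26·0.9915 = 34 − 25.7790 = 8.2210
P = C − (C − P) = 8.85 − (8.2210) = 0.6290

0.63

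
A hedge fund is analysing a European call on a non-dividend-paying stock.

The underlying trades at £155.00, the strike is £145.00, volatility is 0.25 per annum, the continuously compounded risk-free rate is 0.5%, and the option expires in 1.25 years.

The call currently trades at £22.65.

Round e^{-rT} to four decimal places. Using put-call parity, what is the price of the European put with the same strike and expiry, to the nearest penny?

£11.75

exp(−rT) = exp(−0.005·1.25) = 0.9938
Put-call parity: C − P = S − K·e^(−rT) = 155 − 145·0.9938 = 155 − 144.1010 = 10.8990
P = C − (C − P) = 22.65 − (10.8990) = 11.7510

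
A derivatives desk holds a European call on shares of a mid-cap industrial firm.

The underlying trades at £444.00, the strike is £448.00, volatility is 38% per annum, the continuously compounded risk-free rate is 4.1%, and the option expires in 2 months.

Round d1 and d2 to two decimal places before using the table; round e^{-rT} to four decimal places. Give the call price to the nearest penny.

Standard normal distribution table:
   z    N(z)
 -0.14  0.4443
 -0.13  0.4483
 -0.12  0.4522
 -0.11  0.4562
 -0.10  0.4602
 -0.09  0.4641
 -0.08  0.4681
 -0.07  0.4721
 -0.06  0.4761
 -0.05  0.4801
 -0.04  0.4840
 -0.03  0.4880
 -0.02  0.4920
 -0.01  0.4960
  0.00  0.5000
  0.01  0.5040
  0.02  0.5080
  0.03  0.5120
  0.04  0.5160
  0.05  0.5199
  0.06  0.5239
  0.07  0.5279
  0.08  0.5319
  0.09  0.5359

T = 0.1667;  σ√T = 0.1551
ln(S/K) + (r + σ²/2)T = ln(444/448) + (0.041 + 0.38²/2)·0.1667 = -0.0090 + 0.0189 = 0.0099
d₁ = 0.0099 / 0.1551 = 0.0638 ⇒ 0.06
d₂ = d₁ − σ√T = 0.0638 − 0.1551 = -0.0913 ⇒ -0.09
exp(−rT) = exp(−0.041·0.1667) = 0.9932
N(d₁) = N(0.06) = 0.5239;  N(d₂) = N(-0.09) = 0.4641
C = 444·0.5239 − 448·0.9932·0.4641 = 232.6116 − 206.5030 = 26.1086

£26.11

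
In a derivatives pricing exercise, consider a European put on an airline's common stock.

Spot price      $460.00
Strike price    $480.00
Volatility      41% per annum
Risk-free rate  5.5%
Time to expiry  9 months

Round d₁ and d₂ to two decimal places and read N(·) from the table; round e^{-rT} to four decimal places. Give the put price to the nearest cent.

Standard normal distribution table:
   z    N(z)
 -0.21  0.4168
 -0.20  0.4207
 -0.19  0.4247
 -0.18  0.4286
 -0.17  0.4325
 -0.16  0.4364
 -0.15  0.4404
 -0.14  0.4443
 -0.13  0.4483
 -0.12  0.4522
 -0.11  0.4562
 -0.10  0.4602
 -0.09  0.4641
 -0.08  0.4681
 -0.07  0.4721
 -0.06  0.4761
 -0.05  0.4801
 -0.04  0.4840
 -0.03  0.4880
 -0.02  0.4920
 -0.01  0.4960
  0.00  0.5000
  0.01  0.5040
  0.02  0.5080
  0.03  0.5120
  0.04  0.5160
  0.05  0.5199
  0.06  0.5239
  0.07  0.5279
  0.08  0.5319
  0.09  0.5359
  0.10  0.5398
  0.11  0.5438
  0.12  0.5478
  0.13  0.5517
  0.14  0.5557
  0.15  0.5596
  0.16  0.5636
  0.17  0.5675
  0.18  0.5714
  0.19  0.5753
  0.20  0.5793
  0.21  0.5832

σ√T = 0.41·√0.75 = 0.3551
d₁ = [ln(460/480) + (0.055 + 0.41²/2)·0.75] / 0.3551 = [-0.0426 + 0.1043] / 0.3551 = 0.1738 ⇒ 0.17
d₂ = d₁ − σ√T = 0.1738 − 0.3551 = -0.1812 ⇒ -0.18
e^(−rT) = e^(−0.055·0.75) = 0.9596
N(−d₂) = N(0.18) = 0.5714;  N(−d₁) = N(-0.17) = 0.4325
P = 480·0.9596·0.5714 − 460·0.4325 = 263.1914 − 198.9500 = 64.2414

$64.24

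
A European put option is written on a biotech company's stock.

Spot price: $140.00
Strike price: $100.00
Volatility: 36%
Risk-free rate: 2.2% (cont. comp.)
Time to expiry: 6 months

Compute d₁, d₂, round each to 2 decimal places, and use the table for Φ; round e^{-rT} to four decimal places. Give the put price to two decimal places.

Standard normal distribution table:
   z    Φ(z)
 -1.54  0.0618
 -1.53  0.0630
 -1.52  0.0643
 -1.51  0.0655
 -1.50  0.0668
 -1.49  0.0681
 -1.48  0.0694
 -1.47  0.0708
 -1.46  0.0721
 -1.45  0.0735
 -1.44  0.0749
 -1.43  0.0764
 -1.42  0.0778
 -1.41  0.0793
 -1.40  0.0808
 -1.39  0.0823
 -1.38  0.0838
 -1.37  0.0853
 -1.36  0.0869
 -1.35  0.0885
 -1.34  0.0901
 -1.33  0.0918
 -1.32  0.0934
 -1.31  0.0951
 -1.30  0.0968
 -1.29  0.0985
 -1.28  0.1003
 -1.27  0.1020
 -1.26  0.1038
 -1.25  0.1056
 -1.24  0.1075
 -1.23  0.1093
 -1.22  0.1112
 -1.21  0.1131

T = 0.5;  σ√T = 0.2546
ln(S/K) + (r + σ²/2)T = ln(140/100) + (0.022 + 0.36²/2)·0.5 = 0.3365 + 0.0434 = 0.3799
d₁ = 0.3799 / 0.2546 = 1.4923 → 1.49
d₂ = d₁ − σ√T = 1.4923 − 0.2546 = 1.2377 → 1.24
exp(−rT) = exp(−0.022·0.5) = 0.9891
P = 100·0.9891·N(-1.24) − 140·N(-1.49) = 100·0.9891·0.1075 − 140·0.0681 = 10.6328 − 9.5340 = 1.0988

$1.10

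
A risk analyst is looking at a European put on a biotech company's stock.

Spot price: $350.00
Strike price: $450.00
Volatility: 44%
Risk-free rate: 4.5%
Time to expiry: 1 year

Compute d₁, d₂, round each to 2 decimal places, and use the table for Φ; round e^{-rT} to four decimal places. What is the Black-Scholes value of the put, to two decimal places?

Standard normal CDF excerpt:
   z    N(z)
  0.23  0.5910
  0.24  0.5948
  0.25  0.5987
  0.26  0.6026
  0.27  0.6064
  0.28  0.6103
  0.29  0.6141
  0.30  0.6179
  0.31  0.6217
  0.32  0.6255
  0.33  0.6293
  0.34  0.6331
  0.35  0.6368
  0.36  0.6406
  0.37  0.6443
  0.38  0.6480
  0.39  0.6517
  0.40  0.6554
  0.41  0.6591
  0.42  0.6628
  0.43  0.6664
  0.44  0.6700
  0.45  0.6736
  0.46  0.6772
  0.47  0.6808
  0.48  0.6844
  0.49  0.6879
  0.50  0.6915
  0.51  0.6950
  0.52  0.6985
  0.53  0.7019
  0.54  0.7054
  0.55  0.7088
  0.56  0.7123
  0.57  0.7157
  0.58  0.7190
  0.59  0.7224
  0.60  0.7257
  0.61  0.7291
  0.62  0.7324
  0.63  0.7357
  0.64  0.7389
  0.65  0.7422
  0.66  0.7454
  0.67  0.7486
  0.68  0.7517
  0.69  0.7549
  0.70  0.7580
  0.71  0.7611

$115.21

σ√T = 0.44 × 1.0000 = 0.4400
ln(S/K) + (r + σ²/2)T = ln(350/450) + (0.045 + 0.44²/2)·1 = -0.2513 + 0.1418 = -0.1095
d₁ = -0.1095 / 0.4400 = -0.2489 ≈ -0.25
d₂ = d₁ − σ√T = -0.2489 − 0.4400 = -0.6889 ≈ -0.69
e^(−rT) = e^(−0.045·1) = 0.9560
N(−d₂) = N(0.69) = 0.7549;  N(−d₁) = N(0.25) = 0.5987
P = 450·0.9560·0.7549 − 350·0.5987 = 324.7580 − 209.5450 = 115.2130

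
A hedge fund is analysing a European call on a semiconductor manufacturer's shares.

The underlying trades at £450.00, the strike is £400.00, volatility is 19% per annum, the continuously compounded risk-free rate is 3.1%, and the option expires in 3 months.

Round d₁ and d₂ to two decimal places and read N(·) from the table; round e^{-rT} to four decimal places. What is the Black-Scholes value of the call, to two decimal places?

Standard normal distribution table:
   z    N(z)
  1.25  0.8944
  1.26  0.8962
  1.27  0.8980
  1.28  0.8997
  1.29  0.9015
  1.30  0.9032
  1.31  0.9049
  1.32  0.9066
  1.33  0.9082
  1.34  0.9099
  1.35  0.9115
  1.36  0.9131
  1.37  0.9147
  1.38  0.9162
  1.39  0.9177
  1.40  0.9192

£55.18

T = 0.25;  σ√T = 0.0950
d₁ = [ln(450/400) + (0.031 + ½·0.19²)·0.25] / (σ√T) = (0.1178 + 0.0123) / 0.0950 = 1.3689 → 1.37
d₂ = 1.3689 − 0.0950 = 1.2739 → 1.27
e^(−rT) = e^(−0.031·0.25) = 0.9923
C = 450·N(1.37) − 400·0.9923·N(1.27) = 450·0.9147 − 400·0.9923·0.8980 = 411.6150 − 356.4342 = 55.1808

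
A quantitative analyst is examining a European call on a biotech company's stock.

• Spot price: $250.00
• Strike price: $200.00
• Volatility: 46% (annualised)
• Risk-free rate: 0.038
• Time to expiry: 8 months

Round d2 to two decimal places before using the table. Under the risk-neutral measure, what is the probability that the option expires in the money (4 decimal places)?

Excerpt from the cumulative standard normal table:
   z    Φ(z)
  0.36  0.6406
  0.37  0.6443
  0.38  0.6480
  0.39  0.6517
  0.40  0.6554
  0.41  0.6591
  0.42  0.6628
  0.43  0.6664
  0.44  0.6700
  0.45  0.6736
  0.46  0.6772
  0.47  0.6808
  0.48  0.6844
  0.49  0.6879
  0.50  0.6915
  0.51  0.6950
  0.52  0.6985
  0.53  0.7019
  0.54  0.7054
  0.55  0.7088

σ√T = 0.46 × 0.8165 = 0.3756
d₁ = [ln(250/200) + (0.038 + ½·0.46²)·0.6667] / (σ√T) = (0.2231 + 0.0959) / 0.3756 = 0.8494 ⇒ 0.85
d₂ = 0.8494 − 0.3756 = 0.4738 ⇒ 0.47
Pr(exercise) under Q = N(d₂) = 0.6808

0.6808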